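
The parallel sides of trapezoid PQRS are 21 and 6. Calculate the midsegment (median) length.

The midsegment (median) of a trapezoid connects the midpoints of the non-parallel sides.
Its length is the average of the two bases: (21 + 6) / 2 = 27/2.

27/2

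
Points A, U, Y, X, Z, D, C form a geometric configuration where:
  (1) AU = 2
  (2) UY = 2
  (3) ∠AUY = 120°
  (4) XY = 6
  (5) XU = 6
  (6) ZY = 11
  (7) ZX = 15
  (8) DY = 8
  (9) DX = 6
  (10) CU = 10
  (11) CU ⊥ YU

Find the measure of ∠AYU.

Step 1: By the law of cosines on triangle YUA: YA² = 2² + 2² − 2·2·2·cos(120°) = 12, so YA = 2·√3.
Step 2: By the inverse law of cosines on triangle AYU: cos(∠AYU) = ((2·√3)² + 2² − 2²) / (2·2·√3·2) = 12/13.86 = 0.866, so ∠AYU = 30°.

Therefore, the measure of angle ∠AYU = 30°.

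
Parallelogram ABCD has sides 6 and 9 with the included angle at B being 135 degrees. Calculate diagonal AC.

Using the law of cosines:
d^2 = 6^2 + 9^2 - 2(6)(9)cos(135 degrees)
d^2 = 36 + 81 - 108*-sqrt(2)/2
d^2 = 54*sqrt(2) + 117
d = 3*sqrt(6*sqrt(2) + 13)

3*sqrt(6*sqrt(2) + 13)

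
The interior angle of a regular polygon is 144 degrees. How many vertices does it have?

Each interior angle of a regular n-gon is (n - 2) * 180 / n.
Setting this equal to 144:
(n - 2) * 180 / n = 144
Each exterior angle = 180 - 144 = 36 degrees.
Since exterior angles sum to 360: n = 360 / 36 = 10.

10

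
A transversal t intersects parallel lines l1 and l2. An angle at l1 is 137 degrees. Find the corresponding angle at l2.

Corresponding angles are equal: 137 degrees.

137 degrees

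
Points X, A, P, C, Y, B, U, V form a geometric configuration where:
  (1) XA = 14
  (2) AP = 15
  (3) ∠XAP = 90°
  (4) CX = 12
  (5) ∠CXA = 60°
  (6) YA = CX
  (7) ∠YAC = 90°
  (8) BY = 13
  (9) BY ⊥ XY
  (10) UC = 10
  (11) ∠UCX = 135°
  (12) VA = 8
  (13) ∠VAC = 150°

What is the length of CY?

From the given relations: YA = CX = 12.
Step 1: By the law of cosines on triangle CXA: CA² = 12² + 14² − 2·12·14·cos(60°) = 172, so CA = 2·√43.
Step 2: By the law of cosines on triangle CAY: CY² = (2·√43)² + 12² − 2·2·√43·12·cos(90°) = 316, so CY = 2·√79.

Therefore, the length of CY = 2·√79.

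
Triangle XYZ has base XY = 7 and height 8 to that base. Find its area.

Area = (1/2)(7)(8) = 28

28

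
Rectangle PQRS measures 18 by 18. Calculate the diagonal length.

Using the Pythagorean theorem:
d² = 18² + 18² = 324 + 324 = 648
d = sqrt(648) = 18*sqrt(2)

18*sqrt(2)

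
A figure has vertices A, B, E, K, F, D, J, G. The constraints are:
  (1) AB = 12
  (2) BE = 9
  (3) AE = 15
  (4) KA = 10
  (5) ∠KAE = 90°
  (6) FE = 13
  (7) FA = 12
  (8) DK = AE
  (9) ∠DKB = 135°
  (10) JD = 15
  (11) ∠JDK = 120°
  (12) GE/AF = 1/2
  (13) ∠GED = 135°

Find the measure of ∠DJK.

From the given relations: DK = AE = 15.
Step 1: By the law of cosines on triangle JDK: JK² = 15² + 15² − 2·15·15·cos(120°) = 675, so JK = 15·√3.
Step 2: By the inverse law of cosines on triangle DJK: cos(∠DJK) = (15² + (15·√3)² − 15²) / (2·15·15·√3) = 675/779.42 = 0.866, so ∠DJK = 30°.

Therefore, the measure of angle ∠DJK = 30°.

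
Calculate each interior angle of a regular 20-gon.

Each interior angle of a regular n-gon is (n - 2) * 180 / n.
For n = 20: (20 - 2) * 180 / 20 = 3240/20 = 162 degrees.

162 degrees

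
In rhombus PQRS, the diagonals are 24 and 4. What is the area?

The diagonals of a rhombus divide it into four right triangles.
Each triangle has legs 24/ 2 = 12 and 4/2 = 2, so each has area (1/2)*12*2 = 12.
Four such triangles give total area = (d1 * d2) / 2 = 48.

48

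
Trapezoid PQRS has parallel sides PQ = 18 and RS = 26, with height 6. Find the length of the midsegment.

The midsegment (median) of a trapezoid connects the midpoints of the non-parallel sides.
Its length is the average of the two bases: (18 + 26) / 2 = 22.

22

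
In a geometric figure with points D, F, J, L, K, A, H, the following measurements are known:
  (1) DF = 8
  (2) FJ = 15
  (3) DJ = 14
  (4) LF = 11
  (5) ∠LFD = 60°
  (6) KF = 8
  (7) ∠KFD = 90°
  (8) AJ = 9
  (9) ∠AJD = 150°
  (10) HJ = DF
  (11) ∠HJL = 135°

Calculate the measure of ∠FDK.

Step 1: By the law of cosines on triangle DFK: DK² = 8² + 8² − 2·8·8·cos(90°) = 128, so DK = 8·√2.
Step 2: By the inverse law of cosines on triangle FDK: cos(∠FDK) = (8² + (8·√2)² − 8²) / (2·8·8·√2) = 128/181.02 = 0.7071, so ∠FDK = 45°.

Therefore, the measure of angle ∠FDK = 45°.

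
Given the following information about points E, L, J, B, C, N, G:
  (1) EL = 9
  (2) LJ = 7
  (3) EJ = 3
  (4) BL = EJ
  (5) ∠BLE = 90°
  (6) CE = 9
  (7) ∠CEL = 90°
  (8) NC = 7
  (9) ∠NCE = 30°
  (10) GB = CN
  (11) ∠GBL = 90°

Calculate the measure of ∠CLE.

Step 1: By the law of cosines on triangle LEC: LC² = 9² + 9² − 2·9·9·cos(90°) = 162, so LC = 9·√2.
Step 2: By the inverse law of cosines on triangle CLE: cos(∠CLE) = ((9·√2)² + 9² − 9²) / (2·9·√2·9) = 162/229.1 = 0.7071, so ∠CLE = 45°.

Therefore, the measure of angle ∠CLE = 45°.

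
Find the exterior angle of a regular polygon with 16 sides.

Each exterior angle of a regular n-gon is 360 / n.
For n = 16: 360 / 16 = 45/2 degrees.

45/2 degrees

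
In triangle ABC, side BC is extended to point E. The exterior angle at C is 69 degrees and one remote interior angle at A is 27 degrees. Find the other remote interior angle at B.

The exterior angle theorem states that an exterior angle equals the sum of the two non-adjacent interior angles.
So 69 = 27 + angle B, which gives angle B = 69 - 27 = 42 degrees.

42 degrees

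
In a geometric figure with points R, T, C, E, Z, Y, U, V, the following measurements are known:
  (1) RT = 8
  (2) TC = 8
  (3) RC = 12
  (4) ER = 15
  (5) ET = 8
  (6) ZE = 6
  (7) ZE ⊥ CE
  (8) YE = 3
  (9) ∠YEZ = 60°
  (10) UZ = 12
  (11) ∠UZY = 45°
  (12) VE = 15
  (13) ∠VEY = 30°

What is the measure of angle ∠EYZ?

Step 1: By the law of cosines on triangle YEZ: YZ² = 3² + 6² − 2·3·6·cos(60°) = 27, so YZ = 3·√3.
Step 2: By the inverse law of cosines on triangle EYZ: cos(∠EYZ) = (3² + (3·√3)² − 6²) / (2·3·3·√3) = 0/31.18 = 0, so ∠EYZ = 90°.

Therefore, the measure of angle ∠EYZ = 90°.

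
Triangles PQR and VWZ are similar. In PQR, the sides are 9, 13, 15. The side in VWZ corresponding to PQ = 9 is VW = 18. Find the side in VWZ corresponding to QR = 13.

Since the triangles are similar, the ratio of corresponding sides is constant.
Scale factor k = VW / PQ = 18 / 9 = 2
WZ = k * QR = 2 * 13 = 26

26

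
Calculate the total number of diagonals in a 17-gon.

Each of the 17 vertices connects to 14 non-adjacent vertices via diagonals.
Total connections = 17 × 14 = 238, but each diagonal is counted twice.
Number of diagonals = 238 / 2 = 119.

119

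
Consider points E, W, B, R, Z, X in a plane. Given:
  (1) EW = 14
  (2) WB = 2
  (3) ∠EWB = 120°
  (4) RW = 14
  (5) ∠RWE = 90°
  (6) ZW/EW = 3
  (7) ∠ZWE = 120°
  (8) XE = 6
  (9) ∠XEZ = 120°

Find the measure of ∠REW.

Step 1: By the law of cosines on triangle EWR: ER² = 14² + 14² − 2·14·14·cos(90°) = 392, so ER = 14·√2.
Step 2: By the inverse law of cosines on triangle REW: cos(∠REW) = ((14·√2)² + 14² − 14²) / (2·14·√2·14) = 392/554.37 = 0.7071, so ∠REW = 45°.

Therefore, the measure of angle ∠REW = 45°.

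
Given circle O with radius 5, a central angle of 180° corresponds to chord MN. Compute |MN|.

Chord length = 2r sin(θ/2)
= 2 × 5 × sin(180°/2)
= 2 × 5 × sin(90°)
= 10

10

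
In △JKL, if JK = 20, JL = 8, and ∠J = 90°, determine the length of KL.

The included angle is 90°, so the triangle is right-angled at J. The opposite side KL is the hypotenuse.
By the Pythagorean theorem: KL = sqrt(20^2 + 8^2) = sqrt(464) = 4*sqrt(29).

4*sqrt(29)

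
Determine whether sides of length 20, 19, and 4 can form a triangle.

Yes.
The triangle inequality requires that the sum of any two sides exceeds the third.
Here 4 + 19 = 23 > 20, so the condition is met.

Yes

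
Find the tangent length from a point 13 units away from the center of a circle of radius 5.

The tangent, radius, and line from the external point to the center form a right triangle.
The right angle is where the tangent meets the radius.
By the Pythagorean theorem: tangent² + 5² = 13²
tangent² = 169 - 25 = 144
tangent = 12

12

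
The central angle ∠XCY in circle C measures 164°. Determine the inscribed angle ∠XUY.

Inscribed angle = 164° / 2 = 82° (inscribed angle theorem).

82°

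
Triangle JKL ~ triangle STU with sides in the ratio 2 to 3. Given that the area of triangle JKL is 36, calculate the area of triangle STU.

For similar figures, the area ratio equals the square of the side ratio.
Side ratio (JKL to STU) = 2:3, so area ratio = 2^2:3^2 = 4:9.
If the area of JKL is 36, then the area of STU = 36 * (9/4) = 81.

81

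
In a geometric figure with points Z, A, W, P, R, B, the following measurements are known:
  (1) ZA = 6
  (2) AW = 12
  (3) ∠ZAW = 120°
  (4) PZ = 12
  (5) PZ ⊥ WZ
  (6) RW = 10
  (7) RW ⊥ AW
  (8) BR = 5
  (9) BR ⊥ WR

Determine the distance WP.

Step 1: By the law of cosines on triangle ZAW: ZW² = 6² + 12² − 2·6·12·cos(120°) = 252, so ZW = 6·√7.
Step 2: By the law of cosines on triangle WZP: WP² = (6·√7)² + 12² − 2·6·√7·12·cos(90°) = 396, so WP = 6·√11.

Therefore, the length of WP = 6·√11.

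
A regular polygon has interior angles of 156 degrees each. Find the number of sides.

Exterior angle = 180 - 156 = 24. n = 360 / 24 = 15.

15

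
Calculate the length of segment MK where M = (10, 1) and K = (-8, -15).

The horizontal distance is |-8 - 10| = 18 and the vertical distance is |-15 - 1| = 16.
By the Pythagorean theorem, d = sqrt(18^2 + 16^2) = sqrt(580) = 2*sqrt(145).

2*sqrt(145)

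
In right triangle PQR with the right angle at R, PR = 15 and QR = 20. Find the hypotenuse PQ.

PQ = sqrt(15^2 + 20^2) = sqrt(625) = 25

25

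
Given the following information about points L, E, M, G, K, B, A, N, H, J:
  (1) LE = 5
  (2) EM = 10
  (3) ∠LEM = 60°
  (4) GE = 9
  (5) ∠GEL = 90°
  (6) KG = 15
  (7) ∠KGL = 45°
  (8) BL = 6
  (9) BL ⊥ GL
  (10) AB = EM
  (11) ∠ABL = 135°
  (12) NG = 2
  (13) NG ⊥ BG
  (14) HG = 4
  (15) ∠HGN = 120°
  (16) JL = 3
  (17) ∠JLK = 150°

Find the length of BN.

Step 1: By the law of cosines on triangle LEG: LG² = 5² + 9² − 2·5·9·cos(90°) = 106, so LG = √106.
Step 2: By the law of cosines on triangle BLG: BG² = 6² + √106² − 2·6·√106·cos(90°) = 142, so BG = √142.
Step 3: By the law of cosines on triangle BGN: BN² = √142² + 2² − 2·√142·2·cos(90°) = 146, so BN = √146.

Therefore, the length of BN = √146.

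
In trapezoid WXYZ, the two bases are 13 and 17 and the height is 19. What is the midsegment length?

midsegment = (13 + 17) / 2 = 30 / 2 = 15

15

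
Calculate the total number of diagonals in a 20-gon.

The number of diagonals in an n-gon is n(n - 3)/2.
For n = 20: 20(20 - 3)/2 = 20 × 17 / 2 = 170.

170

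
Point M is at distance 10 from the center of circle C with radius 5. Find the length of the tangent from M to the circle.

tangent = √(d² - r²) = √(10² - 5²) = √(100 - 25) = √75 = 5*sqrt(3)

5*sqrt(3)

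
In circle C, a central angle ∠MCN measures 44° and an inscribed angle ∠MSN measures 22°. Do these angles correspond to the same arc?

By the inscribed angle theorem, if both angles subtend the same arc, the inscribed angle must be half the central angle.
Half of 44° = 22°, which equals the given inscribed angle of 22°.
Therefore, yes, they correspond to the same arc.

Yes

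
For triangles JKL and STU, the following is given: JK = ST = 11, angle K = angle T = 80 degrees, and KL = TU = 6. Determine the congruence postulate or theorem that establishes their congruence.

The given information matches SAS: Two pairs of corresponding sides and the included angle are equal (Side-Angle-Side).

SAS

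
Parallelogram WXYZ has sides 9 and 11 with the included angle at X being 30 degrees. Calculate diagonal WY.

The diagonal of a parallelogram can be found by treating two adjacent sides and the diagonal as a triangle.
Applying the law of cosines with sides 9, 11 and included angle 30°:
d^2 = 81 + 121 - 198*cos(30°) = 202 - 99*sqrt(3)
d = sqrt(202 - 99*sqrt(3))

sqrt(202 - 99*sqrt(3))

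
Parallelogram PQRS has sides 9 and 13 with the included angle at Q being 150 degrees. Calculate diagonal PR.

Law of cosines: d^2 = 9^2 + 13^2 - 2(9)(13)cos(150°) = 117*sqrt(3) + 250, so d = sqrt(117*sqrt(3) + 250).

sqrt(117*sqrt(3) + 250)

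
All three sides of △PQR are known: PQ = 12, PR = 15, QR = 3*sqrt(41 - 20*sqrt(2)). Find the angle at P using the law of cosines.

By the inverse law of cosines: cos(P) = (PQ² + PR² - QR²) / (2 × PQ × PR)
cos(P) = (12² + 15² - (3*sqrt(41 - 20*sqrt(2)))²) / (2 × 12 × 15)
cos(P) = (144 + 225 - (369 - 180*sqrt(2))) / 360
cos(P) = sqrt(2)/2
P = arccos(sqrt(2)/2) = 45°

45°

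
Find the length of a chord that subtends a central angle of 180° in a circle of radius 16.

Drop a perpendicular from the center to the chord, bisecting both the chord and the central angle.
Each half-chord = r sin(θ/2) = 16 sin(90°).
The full chord = 2 × 16 × sin(90°) = 32.

32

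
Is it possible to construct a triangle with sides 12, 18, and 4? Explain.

The longest side is 18. The other two sides sum to 4 + 12 = 16.
Since 16 ≤ 18, the two shorter sides cannot reach around to close the triangle.

No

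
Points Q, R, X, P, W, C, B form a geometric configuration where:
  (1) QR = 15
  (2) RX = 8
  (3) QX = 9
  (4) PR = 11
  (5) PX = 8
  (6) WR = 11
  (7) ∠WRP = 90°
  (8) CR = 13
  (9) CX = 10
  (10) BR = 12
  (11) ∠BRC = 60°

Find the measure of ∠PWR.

Step 1: By the law of cosines on triangle WRP: WP² = 11² + 11² − 2·11·11·cos(90°) = 242, so WP = 11·√2.
Step 2: By the inverse law of cosines on triangle PWR: cos(∠PWR) = ((11·√2)² + 11² − 11²) / (2·11·√2·11) = 242/342.24 = 0.7071, so ∠PWR = 45°.

Therefore, the measure of angle ∠PWR = 45°.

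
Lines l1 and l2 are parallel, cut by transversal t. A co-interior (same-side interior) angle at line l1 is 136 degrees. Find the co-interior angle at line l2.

Co-interior (same-side interior) angles are between the parallel lines on the same side of the transversal.
Unlike corresponding or alternate interior angles, they are supplementary rather than equal.
So the angle = 180 - 136 = 44 degrees.

44 degrees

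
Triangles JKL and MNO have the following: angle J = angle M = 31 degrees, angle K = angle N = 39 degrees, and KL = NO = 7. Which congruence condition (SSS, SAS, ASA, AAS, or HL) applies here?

The given information matches AAS: Two pairs of corresponding angles and a non-included side are equal (Angle-Angle-Side).

AAS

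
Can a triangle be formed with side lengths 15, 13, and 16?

Yes.
The triangle inequality requires that the sum of any two sides exceeds the third.
Here 13 + 15 = 28 > 16, so the condition is met.

Yes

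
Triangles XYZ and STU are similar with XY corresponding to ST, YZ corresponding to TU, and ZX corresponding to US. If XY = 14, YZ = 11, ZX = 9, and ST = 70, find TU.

Since the triangles are similar, the ratio of corresponding sides is constant.
Scale factor k = ST / XY = 70 / 14 = 5
TU = k * YZ = 5 * 11 = 55

55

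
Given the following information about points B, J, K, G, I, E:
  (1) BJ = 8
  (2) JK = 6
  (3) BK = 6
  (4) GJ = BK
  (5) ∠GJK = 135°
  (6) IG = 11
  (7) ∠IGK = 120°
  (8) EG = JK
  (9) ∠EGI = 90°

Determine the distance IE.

From the given relations: EG = JK = 6.
Step 1: By the law of cosines on triangle IGE: IE² = 11² + 6² − 2·11·6·cos(90°) = 157, so IE = √157.

Therefore, the length of IE = √157.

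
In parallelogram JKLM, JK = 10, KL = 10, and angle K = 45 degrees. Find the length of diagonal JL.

Using the law of cosines:
d^2 = 10^2 + 10^2 - 2(10)(10)cos(45 degrees)
d^2 = 100 + 100 - 200*sqrt(2)/2
d^2 = 200 - 100*sqrt(2)
d = 10*sqrt(2 - sqrt(2))

10*sqrt(2 - sqrt(2))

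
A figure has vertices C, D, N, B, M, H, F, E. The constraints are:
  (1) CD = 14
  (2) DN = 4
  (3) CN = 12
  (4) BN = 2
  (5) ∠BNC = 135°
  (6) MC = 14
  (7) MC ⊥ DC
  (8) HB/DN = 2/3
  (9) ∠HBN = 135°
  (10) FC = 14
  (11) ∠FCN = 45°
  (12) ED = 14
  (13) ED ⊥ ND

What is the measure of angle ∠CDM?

Step 1: By the law of cosines on triangle DCM: DM² = 14² + 14² − 2·14·14·cos(90°) = 392, so DM = 14·√2.
Step 2: By the inverse law of cosines on triangle CDM: cos(∠CDM) = (14² + (14·√2)² − 14²) / (2·14·14·√2) = 392/554.37 = 0.7071, so ∠CDM = 45°.

Therefore, the measure of angle ∠CDM = 45°.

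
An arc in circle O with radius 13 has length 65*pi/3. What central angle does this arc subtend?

Arc length L = 2πr × θ/360, so θ = 360L / (2πr).
θ = 360 × 65*pi/3 / (2π × 13)
θ = 300°
θ = 300°

300°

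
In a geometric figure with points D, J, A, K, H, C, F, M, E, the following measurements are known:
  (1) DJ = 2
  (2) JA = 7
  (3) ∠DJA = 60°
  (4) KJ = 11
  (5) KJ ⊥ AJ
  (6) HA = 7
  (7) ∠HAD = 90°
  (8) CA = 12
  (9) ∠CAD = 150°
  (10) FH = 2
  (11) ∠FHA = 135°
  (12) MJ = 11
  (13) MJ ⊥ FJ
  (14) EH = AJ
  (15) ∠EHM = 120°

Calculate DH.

Step 1: By the law of cosines on triangle DJA: DA² = 2² + 7² − 2·2·7·cos(60°) = 39, so DA = √39.
Step 2: By the law of cosines on triangle DAH: DH² = √39² + 7² − 2·√39·7·cos(90°) = 88, so DH = 2·√22.

Therefore, the length of DH = 2·√22.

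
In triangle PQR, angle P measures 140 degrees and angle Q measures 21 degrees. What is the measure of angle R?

By the triangle angle sum property, the three interior angles of any triangle add up to 180°.
We know angle P = 140° and angle Q = 21°, so their sum is 161°.
Therefore angle R = 180° - 161° = 19°.

19 degrees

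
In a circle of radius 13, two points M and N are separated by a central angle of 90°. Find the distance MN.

Chord length = 2r sin(θ/2)
= 2 × 13 × sin(90°/2)
= 2 × 13 × sin(45°)
= 13*sqrt(2)

13*sqrt(2)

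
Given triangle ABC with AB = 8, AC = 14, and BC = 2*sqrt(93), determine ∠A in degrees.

When all three sides of a triangle are known, the law of cosines can be rearranged to find any angle.
cos(C) = (a² + b² - c²) / (2ab) gives cos(A) = -1/2.
Taking the inverse cosine: A = 120°.

120°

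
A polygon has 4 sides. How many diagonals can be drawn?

Total line segments between 4 vertices = C(4,2) = 6.
Subtract the 4 sides: 6 - 4 = 2 diagonals.

2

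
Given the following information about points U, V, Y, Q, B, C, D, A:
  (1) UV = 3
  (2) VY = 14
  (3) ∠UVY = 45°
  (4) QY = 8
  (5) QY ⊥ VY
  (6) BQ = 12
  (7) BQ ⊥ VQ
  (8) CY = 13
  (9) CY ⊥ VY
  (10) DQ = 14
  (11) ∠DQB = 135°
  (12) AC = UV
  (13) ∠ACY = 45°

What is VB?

Step 1: By the law of cosines on triangle VYQ: VQ² = 14² + 8² − 2·14·8·cos(90°) = 260, so VQ = 2·√65.
Step 2: By the law of cosines on triangle VQB: VB² = (2·√65)² + 12² − 2·2·√65·12·cos(90°) = 404, so VB = 2·√101.

Therefore, the length of VB = 2·√101.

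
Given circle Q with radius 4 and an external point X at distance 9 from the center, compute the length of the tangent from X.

The tangent, radius, and line from the external point to the center form a right triangle.
The right angle is where the tangent meets the radius.
By the Pythagorean theorem: tangent² + 4² = 9²
tangent² = 81 - 16 = 65
tangent = sqrt(65)

sqrt(65)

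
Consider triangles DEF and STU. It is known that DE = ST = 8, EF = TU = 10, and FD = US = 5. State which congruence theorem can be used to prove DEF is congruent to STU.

The given information provides:
DE = ST = 8, EF = TU = 10, and FD = US = 5
This matches the SSS congruence theorem.
All three pairs of corresponding sides are equal (Side-Side-Side).

SSS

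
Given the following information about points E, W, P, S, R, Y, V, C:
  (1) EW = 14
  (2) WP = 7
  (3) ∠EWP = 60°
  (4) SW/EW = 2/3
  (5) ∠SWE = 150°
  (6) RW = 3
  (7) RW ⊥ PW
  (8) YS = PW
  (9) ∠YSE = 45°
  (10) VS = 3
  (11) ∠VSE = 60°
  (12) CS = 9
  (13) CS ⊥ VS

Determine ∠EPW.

Step 1: By the law of cosines on triangle PWE: PE² = 7² + 14² − 2·7·14·cos(60°) = 147, so PE = 7·√3.
Step 2: By the inverse law of cosines on triangle EPW: cos(∠EPW) = ((7·√3)² + 7² − 14²) / (2·7·√3·7) = 0/169.74 = 0, so ∠EPW = 90°.

Therefore, the measure of angle ∠EPW = 90°.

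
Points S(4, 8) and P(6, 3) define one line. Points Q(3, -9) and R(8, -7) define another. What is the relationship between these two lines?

Slope of line 1: m1 = (3 - 8)/(6 - 4) = -5/2 = -5/2
Slope of line 2: m2 = (-7 - -9)/(8 - 3) = 2/5 = 2/5
m1 * m2 = (-5/2) * (2/5) = -1 = -1, so the lines are perpendicular.

Perpendicular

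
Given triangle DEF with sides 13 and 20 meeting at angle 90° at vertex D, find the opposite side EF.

By the law of cosines: EF^2 = DE^2 + DF^2 - 2*DE*DF*cos(D)
EF^2 = 13^2 + 20^2 - 2*13*20*cos(90°)
EF^2 = 169 + 400 - 520*(0)
EF^2 = 569
EF = sqrt(569)

sqrt(569)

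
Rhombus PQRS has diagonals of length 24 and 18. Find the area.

The diagonals of a rhombus divide it into four right triangles.
Each triangle has legs 24/ 2 = 12 and 18/2 = 9, so each has area (1/2)*12*9 = 54.
Four such triangles give total area = (d1 * d2) / 2 = 216.

216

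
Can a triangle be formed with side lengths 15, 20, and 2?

No.
The triangle inequality is violated: 15 + 2 = 17 ≤ 20.
These lengths cannot form a triangle.

No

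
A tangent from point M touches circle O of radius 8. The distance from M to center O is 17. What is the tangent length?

Let T be the point of tangency. Then OT ⊥ MT (radius ⊥ tangent).
In right triangle OTM: OM² = OT² + MT²
17² = 8² + MT²
MT² = 225, MT = 15

15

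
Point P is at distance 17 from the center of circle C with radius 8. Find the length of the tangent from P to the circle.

The tangent, radius, and line from the external point to the center form a right triangle.
The right angle is where the tangent meets the radius.
By the Pythagorean theorem: tangent² + 8² = 17²
tangent² = 289 - 64 = 225
tangent = 15

15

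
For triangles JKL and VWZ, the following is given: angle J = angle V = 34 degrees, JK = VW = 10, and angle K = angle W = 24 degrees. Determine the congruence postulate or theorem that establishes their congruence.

The given information provides:
angle J = angle V = 34 degrees, JK = VW = 10, and angle K = angle W = 24 degrees
This matches the ASA congruence theorem.
Two pairs of corresponding angles and the included side are equal (Angle-Side-Angle).

ASA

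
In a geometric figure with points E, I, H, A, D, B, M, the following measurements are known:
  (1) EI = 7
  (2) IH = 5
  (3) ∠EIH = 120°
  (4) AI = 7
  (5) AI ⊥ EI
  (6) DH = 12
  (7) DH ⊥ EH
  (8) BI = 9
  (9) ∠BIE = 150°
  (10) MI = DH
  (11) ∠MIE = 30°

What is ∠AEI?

Step 1: By the law of cosines on triangle EIA: EA² = 7² + 7² − 2·7·7·cos(90°) = 98, so EA = 7·√2.
Step 2: By the inverse law of cosines on triangle AEI: cos(∠AEI) = ((7·√2)² + 7² − 7²) / (2·7·√2·7) = 98/138.59 = 0.7071, so ∠AEI = 45°.

Therefore, the measure of angle ∠AEI = 45°.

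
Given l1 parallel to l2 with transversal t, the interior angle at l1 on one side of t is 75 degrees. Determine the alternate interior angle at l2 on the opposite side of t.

Alternate interior angles lie on opposite sides of the transversal, between the parallel lines.
By the alternate interior angle theorem, they are equal: 75 degrees.

75 degrees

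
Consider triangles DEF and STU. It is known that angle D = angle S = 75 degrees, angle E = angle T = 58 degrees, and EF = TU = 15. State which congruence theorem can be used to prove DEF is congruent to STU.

Consider the given information: angle D = angle S = 75 degrees, angle E = angle T = 58 degrees, and EF = TU = 15
This is not SAS or HL: SAS requires two sides and the included angle between them. HL only applies to right triangles with matching hypotenuse and leg.
The correct criterion is AAS. Two pairs of corresponding angles and a non-included side are equal (Angle-Angle-Side).

AAS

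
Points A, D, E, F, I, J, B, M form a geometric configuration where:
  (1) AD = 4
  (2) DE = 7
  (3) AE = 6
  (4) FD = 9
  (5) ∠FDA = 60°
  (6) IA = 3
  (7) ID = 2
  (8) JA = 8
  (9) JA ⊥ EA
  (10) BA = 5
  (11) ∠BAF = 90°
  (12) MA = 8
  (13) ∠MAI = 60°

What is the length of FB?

Step 1: By the law of cosines on triangle FDA: FA² = 9² + 4² − 2·9·4·cos(60°) = 61, so FA = √61.
Step 2: By the law of cosines on triangle FAB: FB² = √61² + 5² − 2·√61·5·cos(90°) = 86, so FB = √86.

Therefore, the length of FB = √86.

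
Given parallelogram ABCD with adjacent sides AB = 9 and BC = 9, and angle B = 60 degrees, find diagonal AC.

The diagonal of a parallelogram can be found by treating two adjacent sides and the diagonal as a triangle.
Applying the law of cosines with sides 9, 9 and included angle 60°:
d^2 = 81 + 81 - 162*cos(60°) = 81
d = 9

9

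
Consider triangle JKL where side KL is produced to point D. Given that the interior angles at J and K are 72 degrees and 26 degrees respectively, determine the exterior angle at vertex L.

By the exterior angle theorem, an exterior angle of a triangle equals the sum of the two remote interior angles.
Exterior angle = angle J + angle K
Exterior angle = 72 + 26 = 98 degrees

98 degrees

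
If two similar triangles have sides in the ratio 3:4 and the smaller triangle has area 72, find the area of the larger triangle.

For similar figures, the area ratio equals the square of the side ratio.
Side ratio (the smaller triangle to the larger triangle) = 3:4, so area ratio = 3^2:4^2 = 9:16.
If the area of the smaller triangle is 72, then the area of the larger triangle = 72 * (16/9) = 128.

128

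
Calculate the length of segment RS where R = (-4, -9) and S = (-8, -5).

d = sqrt((-8 - -4)^2 + (-5 - -9)^2)
d = sqrt(-4^2 + 4^2)
d = sqrt(16 + 16)
d = sqrt(32) = 4*sqrt(2)

4*sqrt(2)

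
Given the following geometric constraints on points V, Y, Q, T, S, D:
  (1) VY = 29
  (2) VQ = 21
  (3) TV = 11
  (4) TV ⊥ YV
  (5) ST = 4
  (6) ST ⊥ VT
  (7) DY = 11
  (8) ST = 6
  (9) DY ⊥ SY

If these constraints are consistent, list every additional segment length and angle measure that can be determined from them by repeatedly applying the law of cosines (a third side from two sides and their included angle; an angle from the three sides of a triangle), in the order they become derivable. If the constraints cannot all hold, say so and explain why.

These constraints are not satisfiable: (5) ST = 4 and (8) ST = 6 assign two different lengths to the same segment. No planar figure meets all of them, so nothing further can be derived.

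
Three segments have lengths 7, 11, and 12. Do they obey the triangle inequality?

Sort the sides: 7, 11, 12.
It suffices to check that the sum of the two smallest exceeds the largest:
7 + 11 = 18 > 12. ✓
Yes, a valid triangle can be formed.

Yes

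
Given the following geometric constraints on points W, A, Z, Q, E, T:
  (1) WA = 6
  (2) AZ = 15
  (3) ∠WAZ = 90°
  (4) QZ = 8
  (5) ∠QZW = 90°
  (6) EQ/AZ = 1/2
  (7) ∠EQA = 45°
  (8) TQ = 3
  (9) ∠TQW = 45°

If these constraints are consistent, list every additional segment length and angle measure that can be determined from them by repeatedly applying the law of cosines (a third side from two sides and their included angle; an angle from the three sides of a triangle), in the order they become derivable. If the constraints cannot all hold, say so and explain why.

The constraints are consistent. Derivable facts, in order:
After 1 step:
- WZ = 3·√29
After 2 steps:
- WQ = 5·√13
- ∠AWZ = 68.2°
- ∠AZW = 21.8°
After 3 steps:
- WT ≈ 16.05
- ∠QWZ = 26.34°
- ∠WQZ = 63.66°
After 4 steps:
- ∠QTW = 127.4°
- ∠QWT = 7.6°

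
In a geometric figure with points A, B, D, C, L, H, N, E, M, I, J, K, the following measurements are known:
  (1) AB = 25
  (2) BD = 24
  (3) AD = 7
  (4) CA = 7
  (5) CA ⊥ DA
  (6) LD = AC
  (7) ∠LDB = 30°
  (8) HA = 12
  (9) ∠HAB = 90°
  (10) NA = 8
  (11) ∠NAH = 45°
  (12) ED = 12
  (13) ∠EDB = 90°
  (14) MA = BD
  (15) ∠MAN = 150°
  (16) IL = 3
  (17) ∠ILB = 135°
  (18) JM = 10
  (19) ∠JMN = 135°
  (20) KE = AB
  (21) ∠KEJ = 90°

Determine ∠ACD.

Step 1: By the law of cosines on triangle CAD: CD² = 7² + 7² − 2·7·7·cos(90°) = 98, so CD = 7·√2.
Step 2: By the inverse law of cosines on triangle ACD: cos(∠ACD) = (7² + (7·√2)² − 7²) / (2·7·7·√2) = 98/138.59 = 0.7071, so ∠ACD = 45°.

Therefore, the measure of angle ∠ACD = 45°.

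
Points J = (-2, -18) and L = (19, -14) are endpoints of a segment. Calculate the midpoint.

The midpoint is the point halfway along the segment.
Move half the horizontal distance: -2 + (19 - -2)/2 = -2 + 21/2 = 17/2
Move half the vertical distance: -18 + (-14 - -18)/2 = -18 + 4/2 = -16
Midpoint = (17/2, -16)

(17/2, -16)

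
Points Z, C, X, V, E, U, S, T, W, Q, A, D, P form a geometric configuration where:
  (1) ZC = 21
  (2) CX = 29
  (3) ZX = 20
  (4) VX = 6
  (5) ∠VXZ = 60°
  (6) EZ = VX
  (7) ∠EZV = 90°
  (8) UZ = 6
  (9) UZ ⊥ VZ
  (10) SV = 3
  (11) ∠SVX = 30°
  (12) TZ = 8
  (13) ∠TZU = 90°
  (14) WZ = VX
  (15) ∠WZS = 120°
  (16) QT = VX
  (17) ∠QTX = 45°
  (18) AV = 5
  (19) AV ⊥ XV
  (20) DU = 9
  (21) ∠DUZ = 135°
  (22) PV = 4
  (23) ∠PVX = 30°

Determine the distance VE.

From the given relations: EZ = VX = 6.
Step 1: By the law of cosines on triangle ZXV: ZV² = 20² + 6² − 2·20·6·cos(60°) = 316, so ZV = 2·√79.
Step 2: By the law of cosines on triangle VZE: VE² = (2·√79)² + 6² − 2·2·√79·6·cos(90°) = 352, so VE = 4·√22.

Therefore, the length of VE = 4·√22.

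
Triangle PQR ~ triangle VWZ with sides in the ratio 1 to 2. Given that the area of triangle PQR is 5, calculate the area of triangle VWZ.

The ratio of areas of similar triangles = (side ratio)^2.
Side ratio = 1:2, so area ratio = 1:4.
Area of VWZ / Area of PQR = 4/1
Area of VWZ = 5 * 4/1 = 20

20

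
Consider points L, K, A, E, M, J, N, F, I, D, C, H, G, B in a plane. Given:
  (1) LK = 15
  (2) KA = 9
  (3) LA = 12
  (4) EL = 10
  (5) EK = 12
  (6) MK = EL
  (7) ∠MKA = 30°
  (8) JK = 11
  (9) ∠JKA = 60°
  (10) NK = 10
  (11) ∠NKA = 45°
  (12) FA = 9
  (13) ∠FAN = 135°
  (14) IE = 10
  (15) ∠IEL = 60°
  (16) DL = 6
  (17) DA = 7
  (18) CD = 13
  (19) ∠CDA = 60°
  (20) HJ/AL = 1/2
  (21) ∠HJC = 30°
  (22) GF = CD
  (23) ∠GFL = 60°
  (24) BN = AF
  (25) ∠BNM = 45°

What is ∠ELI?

Step 1: By the law of cosines on triangle LEI: LI² = 10² + 10² − 2·10·10·cos(60°) = 100, so LI = 10.
Step 2: By the inverse law of cosines on triangle ELI: cos(∠ELI) = (10² + 10² − 10²) / (2·10·10) = 100/200 = 0.5, so ∠ELI = 60°.

Therefore, the measure of angle ∠ELI = 60°.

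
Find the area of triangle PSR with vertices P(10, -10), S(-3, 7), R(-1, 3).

Using the Shoelace formula for a triangle:
Area = (1/2)|x0(y1 - y2) + x1(y2 - y0) + x2(y0 - y1)|
Area = (1/2)|10(7 - 3) + -3(3 - -10) + -1(-10 - 7)|
Area = (1/2)|40 + -39 + 17|
Area = (1/2)|18|
Area = (1/2)(18)
Area = 9

9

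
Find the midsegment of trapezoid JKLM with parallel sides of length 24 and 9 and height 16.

The midsegment (median) of a trapezoid connects the midpoints of the non-parallel sides.
Its length is the average of the two bases: (24 + 9) / 2 = 33/2.

33/2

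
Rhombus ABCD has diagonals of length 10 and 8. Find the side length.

Half-diagonals are 5 and 4. side = sqrt(5^2 + 4^2) = sqrt(41)

sqrt(41)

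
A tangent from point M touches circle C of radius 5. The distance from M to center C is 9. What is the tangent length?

Let T be the point of tangency. Then CT ⊥ MT (radius ⊥ tangent).
In right triangle CTM: CM² = CT² + MT²
9² = 5² + MT²
MT² = 56, MT = 2*sqrt(14)

2*sqrt(14)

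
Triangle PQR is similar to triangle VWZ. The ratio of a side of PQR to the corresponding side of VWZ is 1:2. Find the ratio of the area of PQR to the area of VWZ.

Area scales with the square of linear dimensions. If every length is multiplied by 1/2, then the area is multiplied by (1/2)^2 = 1/4.
The area ratio is 1:4.

1:4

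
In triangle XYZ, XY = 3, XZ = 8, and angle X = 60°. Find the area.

Area = (1/2)(3)(8) sin(60°) = (1/2)(3)(8)(sqrt(3)/2) = 6*sqrt(3)

6*sqrt(3)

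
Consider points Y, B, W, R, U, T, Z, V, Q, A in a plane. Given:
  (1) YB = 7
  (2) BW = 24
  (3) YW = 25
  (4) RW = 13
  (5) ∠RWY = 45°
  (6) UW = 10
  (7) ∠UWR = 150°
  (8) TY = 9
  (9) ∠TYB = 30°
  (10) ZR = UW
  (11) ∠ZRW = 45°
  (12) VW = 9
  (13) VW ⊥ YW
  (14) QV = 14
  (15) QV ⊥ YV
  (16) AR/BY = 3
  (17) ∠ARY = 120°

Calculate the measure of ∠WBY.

Step 1: By the inverse law of cosines on triangle WBY: cos(∠WBY) = (24² + 7² − 25²) / (2·24·7) = 0/336 = 0, so ∠WBY = 90°.

Therefore, the measure of angle ∠WBY = 90°.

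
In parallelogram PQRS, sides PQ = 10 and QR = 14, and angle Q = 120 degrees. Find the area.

The area of a parallelogram equals the product of two adjacent sides times the sine of the included angle.
This is because the height equals 14 * sin(120°) = 7*sqrt(3).
Area = 10 * 7*sqrt(3) = 70*sqrt(3)

70*sqrt(3)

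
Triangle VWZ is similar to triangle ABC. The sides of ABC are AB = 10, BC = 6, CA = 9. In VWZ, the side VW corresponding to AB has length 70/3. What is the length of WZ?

k = 70/3/10 = 7/3. WZ = 7/3 * 6 = 14.

14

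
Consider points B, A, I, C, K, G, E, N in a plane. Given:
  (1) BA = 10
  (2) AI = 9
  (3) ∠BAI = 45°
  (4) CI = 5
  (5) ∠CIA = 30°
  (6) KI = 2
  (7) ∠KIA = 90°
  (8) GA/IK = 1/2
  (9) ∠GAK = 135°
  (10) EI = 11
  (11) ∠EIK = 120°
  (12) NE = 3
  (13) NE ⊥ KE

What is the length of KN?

Step 1: By the law of cosines on triangle EIK: EK² = 11² + 2² − 2·11·2·cos(120°) = 147, so EK = 7·√3.
Step 2: By the law of cosines on triangle KEN: KN² = (7·√3)² + 3² − 2·7·√3·3·cos(90°) = 156, so KN = 2·√39.

Therefore, the length of KN = 2·√39.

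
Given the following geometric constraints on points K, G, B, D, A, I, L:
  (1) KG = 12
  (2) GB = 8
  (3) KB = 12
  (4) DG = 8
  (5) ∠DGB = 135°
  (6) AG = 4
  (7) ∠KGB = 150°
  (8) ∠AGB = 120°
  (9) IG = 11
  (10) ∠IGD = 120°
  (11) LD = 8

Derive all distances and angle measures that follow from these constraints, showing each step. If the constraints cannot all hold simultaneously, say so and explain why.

These constraints are not satisfiable: (1), (2) and (3) fix all three sides of triangle KGB, so by the law of cosines cos(∠KGB) = (12² + 8² − 12²) / (2·12·8) = 0.3333, i.e. ∠KGB ≈ 70.53°, which contradicts (7) ∠KGB = 150°. No planar figure meets all of them, so nothing further can be derived.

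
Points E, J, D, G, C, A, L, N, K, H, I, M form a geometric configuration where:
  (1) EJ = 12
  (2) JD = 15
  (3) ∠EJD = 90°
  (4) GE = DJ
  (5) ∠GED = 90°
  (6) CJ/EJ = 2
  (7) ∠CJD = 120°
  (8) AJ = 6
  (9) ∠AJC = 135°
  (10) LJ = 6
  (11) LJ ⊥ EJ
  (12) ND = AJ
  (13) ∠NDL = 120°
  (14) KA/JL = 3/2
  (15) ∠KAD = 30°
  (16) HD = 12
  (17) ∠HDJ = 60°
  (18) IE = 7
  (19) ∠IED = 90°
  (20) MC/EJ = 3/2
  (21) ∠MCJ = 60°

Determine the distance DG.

From the given relations: GE = DJ = 15.
Step 1: By the law of cosines on triangle EJD: ED² = 12² + 15² − 2·12·15·cos(90°) = 369, so ED = 3·√41.
Step 2: By the law of cosines on triangle DEG: DG² = (3·√41)² + 15² − 2·3·√41·15·cos(90°) = 594, so DG = 3·√66.

Therefore, the length of DG = 3·√66.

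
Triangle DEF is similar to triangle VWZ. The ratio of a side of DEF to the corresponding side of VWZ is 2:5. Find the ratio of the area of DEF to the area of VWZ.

The ratio of areas of similar triangles equals the square of the side ratio.
Side ratio = 2:5
Area ratio = (2/5)^2 = 4/25 = 4:25

4:25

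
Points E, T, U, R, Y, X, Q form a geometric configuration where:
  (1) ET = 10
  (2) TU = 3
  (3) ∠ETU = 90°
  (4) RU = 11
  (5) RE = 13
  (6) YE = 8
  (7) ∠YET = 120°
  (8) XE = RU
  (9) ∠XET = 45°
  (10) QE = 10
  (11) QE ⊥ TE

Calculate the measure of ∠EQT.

Step 1: By the law of cosines on triangle QET: QT² = 10² + 10² − 2·10·10·cos(90°) = 200, so QT = 10·√2.
Step 2: By the inverse law of cosines on triangle EQT: cos(∠EQT) = (10² + (10·√2)² − 10²) / (2·10·10·√2) = 200/282.84 = 0.7071, so ∠EQT = 45°.

Therefore, the measure of angle ∠EQT = 45°.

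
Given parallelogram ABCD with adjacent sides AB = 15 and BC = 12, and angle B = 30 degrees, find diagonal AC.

Using the law of cosines:
d^2 = 15^2 + 12^2 - 2(15)(12)cos(30 degrees)
d^2 = 225 + 144 - 360*sqrt(3)/2
d^2 = 369 - 180*sqrt(3)
d = 3*sqrt(41 - 20*sqrt(3))

3*sqrt(41 - 20*sqrt(3))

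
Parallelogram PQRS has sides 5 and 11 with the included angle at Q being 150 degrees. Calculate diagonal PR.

Using the law of cosines:
d^2 = 5^2 + 11^2 - 2(5)(11)cos(150 degrees)
d^2 = 25 + 121 - 110*-sqrt(3)/2
d^2 = 55*sqrt(3) + 146
d = sqrt(55*sqrt(3) + 146)

sqrt(55*sqrt(3) + 146)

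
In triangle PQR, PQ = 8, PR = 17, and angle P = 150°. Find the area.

Area = (1/2)(8)(17) sin(150°) = (1/2)(8)(17)(1/2) = 34

34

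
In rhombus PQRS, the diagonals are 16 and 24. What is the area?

Area = (16 * 24) / 2 = 384 / 2 = 192

192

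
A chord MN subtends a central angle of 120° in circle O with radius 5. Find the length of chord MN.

Drop a perpendicular from the center to the chord, bisecting both the chord and the central angle.
Each half-chord = r sin(θ/2) = 5 sin(60°).
The full chord = 2 × 5 × sin(60°) = 5*sqrt(3).

5*sqrt(3)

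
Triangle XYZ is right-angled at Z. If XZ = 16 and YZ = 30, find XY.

XY = sqrt(16^2 + 30^2) = sqrt(1156) = 34

34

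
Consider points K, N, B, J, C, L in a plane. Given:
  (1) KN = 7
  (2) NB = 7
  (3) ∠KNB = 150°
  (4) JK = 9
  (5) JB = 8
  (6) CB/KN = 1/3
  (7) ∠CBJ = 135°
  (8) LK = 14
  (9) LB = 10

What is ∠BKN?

Step 1: By the law of cosines on triangle KNB: KB² = 7² + 7² − 2·7·7·cos(150°) = 182.87, so KB ≈ 13.52.
Step 2: By the inverse law of cosines on triangle BKN: cos(∠BKN) = (13.52² + 7² − 7²) / (2·13.52·7) = 182.87/189.32 = 0.9659, so ∠BKN = 15°.

Therefore, the measure of angle ∠BKN = 15°.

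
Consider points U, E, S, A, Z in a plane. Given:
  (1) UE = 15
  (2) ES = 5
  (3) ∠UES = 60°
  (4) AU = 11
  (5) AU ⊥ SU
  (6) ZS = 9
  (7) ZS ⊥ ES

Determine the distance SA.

Step 1: By the law of cosines on triangle UES: US² = 15² + 5² − 2·15·5·cos(60°) = 175, so US = 5·√7.
Step 2: By the law of cosines on triangle SUA: SA² = (5·√7)² + 11² − 2·5·√7·11·cos(90°) = 296, so SA = 2·√74.

Therefore, the length of SA = 2·√74.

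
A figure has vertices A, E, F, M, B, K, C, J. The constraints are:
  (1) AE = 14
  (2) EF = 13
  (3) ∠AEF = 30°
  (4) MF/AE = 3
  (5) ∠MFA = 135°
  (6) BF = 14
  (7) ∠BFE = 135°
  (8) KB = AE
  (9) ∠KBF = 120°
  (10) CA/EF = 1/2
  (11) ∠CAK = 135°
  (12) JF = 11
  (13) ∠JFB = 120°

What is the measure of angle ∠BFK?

From the given relations: KB = AE = 14.
Step 1: By the law of cosines on triangle FBK: FK² = 14² + 14² − 2·14·14·cos(120°) = 588, so FK = 14·√3.
Step 2: By the inverse law of cosines on triangle BFK: cos(∠BFK) = (14² + (14·√3)² − 14²) / (2·14·14·√3) = 588/678.96 = 0.866, so ∠BFK = 30°.

Therefore, the measure of angle ∠BFK = 30°.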